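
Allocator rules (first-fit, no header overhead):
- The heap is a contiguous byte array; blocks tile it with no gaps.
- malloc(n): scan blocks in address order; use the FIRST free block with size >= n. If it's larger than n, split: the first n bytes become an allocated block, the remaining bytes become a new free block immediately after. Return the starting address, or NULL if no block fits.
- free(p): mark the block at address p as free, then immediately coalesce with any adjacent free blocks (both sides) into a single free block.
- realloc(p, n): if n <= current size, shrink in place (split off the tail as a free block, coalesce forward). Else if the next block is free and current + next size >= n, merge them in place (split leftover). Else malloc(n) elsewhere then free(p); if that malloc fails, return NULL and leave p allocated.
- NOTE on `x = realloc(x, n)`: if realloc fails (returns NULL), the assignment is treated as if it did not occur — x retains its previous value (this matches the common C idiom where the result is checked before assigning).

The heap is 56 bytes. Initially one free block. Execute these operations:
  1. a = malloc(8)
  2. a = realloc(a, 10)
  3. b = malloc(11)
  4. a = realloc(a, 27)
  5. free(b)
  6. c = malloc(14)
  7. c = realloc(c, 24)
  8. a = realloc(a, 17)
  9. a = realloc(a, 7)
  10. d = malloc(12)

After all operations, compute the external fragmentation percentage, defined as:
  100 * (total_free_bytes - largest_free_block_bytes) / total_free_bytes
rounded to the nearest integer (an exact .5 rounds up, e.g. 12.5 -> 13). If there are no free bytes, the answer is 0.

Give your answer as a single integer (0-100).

Op 1: a = malloc(8) -> a = 0; heap: [0-7 ALLOC][8-55 FREE]
Op 2: a = realloc(a, 10) -> a = 0; heap: [0-9 ALLOC][10-55 FREE]
Op 3: b = malloc(11) -> b = 10; heap: [0-9 ALLOC][10-20 ALLOC][21-55 FREE]
Op 4: a = realloc(a, 27) -> a = 21; heap: [0-9 FREE][10-20 ALLOC][21-47 ALLOC][48-55 FREE]
Op 5: free(b) -> (freed b); heap: [0-20 FREE][21-47 ALLOC][48-55 FREE]
Op 6: c = malloc(14) -> c = 0; heap: [0-13 ALLOC][14-20 FREE][21-47 ALLOC][48-55 FREE]
Op 7: c = realloc(c, 24) -> NULL (c unchanged); heap: [0-13 ALLOC][14-20 FREE][21-47 ALLOC][48-55 FREE]
Op 8: a = realloc(a, 17) -> a = 21; heap: [0-13 ALLOC][14-20 FREE][21-37 ALLOC][38-55 FREE]
Op 9: a = realloc(a, 7) -> a = 21; heap: [0-13 ALLOC][14-20 FREE][21-27 ALLOC][28-55 FREE]
Op 10: d = malloc(12) -> d = 28; heap: [0-13 ALLOC][14-20 FREE][21-27 ALLOC][28-39 ALLOC][40-55 FREE]
Free blocks: [7 16] total_free=23 largest=16 -> 100*(23-16)/23 = 700/23 ≈ 30.435 -> rounds to 30

Answer: 30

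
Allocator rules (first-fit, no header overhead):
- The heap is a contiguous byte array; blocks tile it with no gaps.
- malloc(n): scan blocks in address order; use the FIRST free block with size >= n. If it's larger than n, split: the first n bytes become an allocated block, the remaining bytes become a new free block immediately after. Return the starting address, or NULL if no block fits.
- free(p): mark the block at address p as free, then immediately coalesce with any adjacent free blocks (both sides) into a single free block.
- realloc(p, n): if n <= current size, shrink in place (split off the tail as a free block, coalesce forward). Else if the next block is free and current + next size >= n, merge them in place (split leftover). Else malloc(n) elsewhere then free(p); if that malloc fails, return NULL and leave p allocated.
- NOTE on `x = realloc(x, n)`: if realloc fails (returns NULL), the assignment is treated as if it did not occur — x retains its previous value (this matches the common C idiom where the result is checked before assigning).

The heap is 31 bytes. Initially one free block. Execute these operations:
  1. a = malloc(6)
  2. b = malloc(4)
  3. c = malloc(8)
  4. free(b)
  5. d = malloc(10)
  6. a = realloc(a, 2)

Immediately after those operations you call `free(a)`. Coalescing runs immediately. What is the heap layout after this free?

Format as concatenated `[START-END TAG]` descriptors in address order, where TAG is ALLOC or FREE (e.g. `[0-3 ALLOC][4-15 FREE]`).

Answer: [0-9 FREE][10-17 ALLOC][18-27 ALLOC][28-30 FREE]

Derivation:
Op 1: a = malloc(6) -> a = 0; heap: [0-5 ALLOC][6-30 FREE]
Op 2: b = malloc(4) -> b = 6; heap: [0-5 ALLOC][6-9 ALLOC][10-30 FREE]
Op 3: c = malloc(8) -> c = 10; heap: [0-5 ALLOC][6-9 ALLOC][10-17 ALLOC][18-30 FREE]
Op 4: free(b) -> (freed b); heap: [0-5 ALLOC][6-9 FREE][10-17 ALLOC][18-30 FREE]
Op 5: d = malloc(10) -> d = 18; heap: [0-5 ALLOC][6-9 FREE][10-17 ALLOC][18-27 ALLOC][28-30 FREE]
Op 6: a = realloc(a, 2) -> a = 0; heap: [0-1 ALLOC][2-9 FREE][10-17 ALLOC][18-27 ALLOC][28-30 FREE]
free(a): a = 0 -> block [0-1 ALLOC]; mark free, coalesce with adjacent free neighbors -> [0-9 FREE][10-17 ALLOC][18-27 ALLOC][28-30 FREE]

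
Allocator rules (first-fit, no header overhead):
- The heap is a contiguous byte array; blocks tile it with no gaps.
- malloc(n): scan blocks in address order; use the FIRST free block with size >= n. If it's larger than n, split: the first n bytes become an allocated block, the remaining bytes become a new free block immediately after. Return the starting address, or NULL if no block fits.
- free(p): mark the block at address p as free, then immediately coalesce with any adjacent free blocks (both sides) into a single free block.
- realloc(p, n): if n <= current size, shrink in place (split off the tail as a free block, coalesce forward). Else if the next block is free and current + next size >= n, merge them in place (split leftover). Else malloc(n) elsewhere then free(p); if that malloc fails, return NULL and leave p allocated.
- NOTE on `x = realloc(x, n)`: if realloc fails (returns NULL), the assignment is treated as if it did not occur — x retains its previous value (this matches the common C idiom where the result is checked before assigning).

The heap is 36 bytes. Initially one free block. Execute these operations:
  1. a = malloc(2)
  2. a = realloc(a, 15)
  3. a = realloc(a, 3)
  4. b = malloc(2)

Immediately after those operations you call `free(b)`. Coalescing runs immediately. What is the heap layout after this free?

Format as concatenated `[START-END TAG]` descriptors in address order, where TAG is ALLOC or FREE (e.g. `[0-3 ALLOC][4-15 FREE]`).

Answer: [0-2 ALLOC][3-35 FREE]

Derivation:
Op 1: a = malloc(2) -> a = 0; heap: [0-1 ALLOC][2-35 FREE]
Op 2: a = realloc(a, 15) -> a = 0; heap: [0-14 ALLOC][15-35 FREE]
Op 3: a = realloc(a, 3) -> a = 0; heap: [0-2 ALLOC][3-35 FREE]
Op 4: b = malloc(2) -> b = 3; heap: [0-2 ALLOC][3-4 ALLOC][5-35 FREE]
free(b): b = 3 -> block [3-4 ALLOC]; mark free, coalesce with adjacent free neighbors -> [0-2 ALLOC][3-35 FREE]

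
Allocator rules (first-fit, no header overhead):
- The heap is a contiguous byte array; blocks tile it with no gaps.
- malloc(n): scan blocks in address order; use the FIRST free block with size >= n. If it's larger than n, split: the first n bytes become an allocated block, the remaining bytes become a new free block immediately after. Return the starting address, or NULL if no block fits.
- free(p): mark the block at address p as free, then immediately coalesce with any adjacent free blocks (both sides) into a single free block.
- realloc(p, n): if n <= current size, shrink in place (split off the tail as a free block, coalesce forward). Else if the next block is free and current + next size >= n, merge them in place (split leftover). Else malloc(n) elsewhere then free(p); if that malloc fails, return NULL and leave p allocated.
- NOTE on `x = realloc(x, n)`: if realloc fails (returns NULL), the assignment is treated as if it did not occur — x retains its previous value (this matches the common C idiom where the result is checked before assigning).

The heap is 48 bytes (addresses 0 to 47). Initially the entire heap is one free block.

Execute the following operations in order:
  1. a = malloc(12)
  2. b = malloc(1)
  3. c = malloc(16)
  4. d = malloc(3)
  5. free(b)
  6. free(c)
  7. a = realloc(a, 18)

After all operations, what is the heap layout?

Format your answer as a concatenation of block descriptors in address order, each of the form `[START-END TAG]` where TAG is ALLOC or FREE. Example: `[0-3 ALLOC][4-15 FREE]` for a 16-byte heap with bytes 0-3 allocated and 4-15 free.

Op 1: a = malloc(12) -> a = 0; heap: [0-11 ALLOC][12-47 FREE]
Op 2: b = malloc(1) -> b = 12; heap: [0-11 ALLOC][12-12 ALLOC][13-47 FREE]
Op 3: c = malloc(16) -> c = 13; heap: [0-11 ALLOC][12-12 ALLOC][13-28 ALLOC][29-47 FREE]
Op 4: d = malloc(3) -> d = 29; heap: [0-11 ALLOC][12-12 ALLOC][13-28 ALLOC][29-31 ALLOC][32-47 FREE]
Op 5: free(b) -> (freed b); heap: [0-11 ALLOC][12-12 FREE][13-28 ALLOC][29-31 ALLOC][32-47 FREE]
Op 6: free(c) -> (freed c); heap: [0-11 ALLOC][12-28 FREE][29-31 ALLOC][32-47 FREE]
Op 7: a = realloc(a, 18) -> a = 0; heap: [0-17 ALLOC][18-28 FREE][29-31 ALLOC][32-47 FREE]

Answer: [0-17 ALLOC][18-28 FREE][29-31 ALLOC][32-47 FREE]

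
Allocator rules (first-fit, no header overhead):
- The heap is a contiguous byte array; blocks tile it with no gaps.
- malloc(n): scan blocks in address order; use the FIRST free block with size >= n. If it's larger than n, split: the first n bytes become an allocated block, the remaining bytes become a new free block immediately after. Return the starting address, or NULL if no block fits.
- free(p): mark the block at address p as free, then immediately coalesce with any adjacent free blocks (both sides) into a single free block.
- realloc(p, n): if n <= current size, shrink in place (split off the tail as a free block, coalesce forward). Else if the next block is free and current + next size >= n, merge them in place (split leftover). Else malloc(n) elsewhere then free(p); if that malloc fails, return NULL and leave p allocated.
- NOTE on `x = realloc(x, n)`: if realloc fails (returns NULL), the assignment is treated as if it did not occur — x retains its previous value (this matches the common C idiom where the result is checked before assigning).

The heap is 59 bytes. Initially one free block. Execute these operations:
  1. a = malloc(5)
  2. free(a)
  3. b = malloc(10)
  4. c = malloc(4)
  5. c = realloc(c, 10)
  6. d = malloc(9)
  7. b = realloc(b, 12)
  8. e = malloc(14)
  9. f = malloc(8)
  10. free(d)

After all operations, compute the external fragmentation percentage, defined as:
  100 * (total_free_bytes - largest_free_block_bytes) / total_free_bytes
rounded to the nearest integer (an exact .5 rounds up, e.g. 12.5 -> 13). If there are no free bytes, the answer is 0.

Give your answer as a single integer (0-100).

Answer: 40

Derivation:
Op 1: a = malloc(5) -> a = 0; heap: [0-4 ALLOC][5-58 FREE]
Op 2: free(a) -> (freed a); heap: [0-58 FREE]
Op 3: b = malloc(10) -> b = 0; heap: [0-9 ALLOC][10-58 FREE]
Op 4: c = malloc(4) -> c = 10; heap: [0-9 ALLOC][10-13 ALLOC][14-58 FREE]
Op 5: c = realloc(c, 10) -> c = 10; heap: [0-9 ALLOC][10-19 ALLOC][20-58 FREE]
Op 6: d = malloc(9) -> d = 20; heap: [0-9 ALLOC][10-19 ALLOC][20-28 ALLOC][29-58 FREE]
Op 7: b = realloc(b, 12) -> b = 29; heap: [0-9 FREE][10-19 ALLOC][20-28 ALLOC][29-40 ALLOC][41-58 FREE]
Op 8: e = malloc(14) -> e = 41; heap: [0-9 FREE][10-19 ALLOC][20-28 ALLOC][29-40 ALLOC][41-54 ALLOC][55-58 FREE]
Op 9: f = malloc(8) -> f = 0; heap: [0-7 ALLOC][8-9 FREE][10-19 ALLOC][20-28 ALLOC][29-40 ALLOC][41-54 ALLOC][55-58 FREE]
Op 10: free(d) -> (freed d); heap: [0-7 ALLOC][8-9 FREE][10-19 ALLOC][20-28 FREE][29-40 ALLOC][41-54 ALLOC][55-58 FREE]
Free blocks: [2 9 4] total_free=15 largest=9 -> 100*(15-9)/15 = 600/15 = 40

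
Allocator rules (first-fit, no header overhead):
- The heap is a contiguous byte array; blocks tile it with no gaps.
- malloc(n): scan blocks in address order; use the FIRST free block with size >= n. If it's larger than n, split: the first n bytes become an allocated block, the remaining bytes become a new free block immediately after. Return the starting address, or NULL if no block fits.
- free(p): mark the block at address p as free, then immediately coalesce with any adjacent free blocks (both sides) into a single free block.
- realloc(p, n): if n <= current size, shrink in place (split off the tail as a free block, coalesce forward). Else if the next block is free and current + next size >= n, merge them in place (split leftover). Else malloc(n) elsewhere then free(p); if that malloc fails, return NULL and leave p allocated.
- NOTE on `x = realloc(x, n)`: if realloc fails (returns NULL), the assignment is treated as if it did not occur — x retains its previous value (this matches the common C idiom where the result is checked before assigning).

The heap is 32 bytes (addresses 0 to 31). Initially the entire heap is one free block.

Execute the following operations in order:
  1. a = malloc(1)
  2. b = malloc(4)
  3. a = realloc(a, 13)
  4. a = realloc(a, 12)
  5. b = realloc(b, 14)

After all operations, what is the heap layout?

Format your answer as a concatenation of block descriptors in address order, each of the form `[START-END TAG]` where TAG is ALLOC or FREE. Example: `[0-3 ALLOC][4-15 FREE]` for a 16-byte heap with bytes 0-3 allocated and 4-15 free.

Op 1: a = malloc(1) -> a = 0; heap: [0-0 ALLOC][1-31 FREE]
Op 2: b = malloc(4) -> b = 1; heap: [0-0 ALLOC][1-4 ALLOC][5-31 FREE]
Op 3: a = realloc(a, 13) -> a = 5; heap: [0-0 FREE][1-4 ALLOC][5-17 ALLOC][18-31 FREE]
Op 4: a = realloc(a, 12) -> a = 5; heap: [0-0 FREE][1-4 ALLOC][5-16 ALLOC][17-31 FREE]
Op 5: b = realloc(b, 14) -> b = 17; heap: [0-4 FREE][5-16 ALLOC][17-30 ALLOC][31-31 FREE]

Answer: [0-4 FREE][5-16 ALLOC][17-30 ALLOC][31-31 FREE]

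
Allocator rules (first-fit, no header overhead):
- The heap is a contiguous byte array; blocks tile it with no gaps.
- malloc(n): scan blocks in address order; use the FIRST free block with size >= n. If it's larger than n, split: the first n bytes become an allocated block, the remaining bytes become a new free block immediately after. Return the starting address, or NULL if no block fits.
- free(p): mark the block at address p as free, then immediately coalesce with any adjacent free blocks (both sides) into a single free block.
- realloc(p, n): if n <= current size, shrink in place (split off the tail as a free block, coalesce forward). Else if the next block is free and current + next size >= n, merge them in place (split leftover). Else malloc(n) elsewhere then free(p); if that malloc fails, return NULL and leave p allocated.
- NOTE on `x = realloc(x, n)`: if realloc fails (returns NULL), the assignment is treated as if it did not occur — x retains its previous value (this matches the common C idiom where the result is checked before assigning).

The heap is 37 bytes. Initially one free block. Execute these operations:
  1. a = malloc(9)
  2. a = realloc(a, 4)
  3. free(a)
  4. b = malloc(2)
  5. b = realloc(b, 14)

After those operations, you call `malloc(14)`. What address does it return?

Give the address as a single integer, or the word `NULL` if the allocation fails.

Answer: 14

Derivation:
Op 1: a = malloc(9) -> a = 0; heap: [0-8 ALLOC][9-36 FREE]
Op 2: a = realloc(a, 4) -> a = 0; heap: [0-3 ALLOC][4-36 FREE]
Op 3: free(a) -> (freed a); heap: [0-36 FREE]
Op 4: b = malloc(2) -> b = 0; heap: [0-1 ALLOC][2-36 FREE]
Op 5: b = realloc(b, 14) -> b = 0; heap: [0-13 ALLOC][14-36 FREE]
malloc(14): first-fit scan over [0-13 ALLOC][14-36 FREE] -> 14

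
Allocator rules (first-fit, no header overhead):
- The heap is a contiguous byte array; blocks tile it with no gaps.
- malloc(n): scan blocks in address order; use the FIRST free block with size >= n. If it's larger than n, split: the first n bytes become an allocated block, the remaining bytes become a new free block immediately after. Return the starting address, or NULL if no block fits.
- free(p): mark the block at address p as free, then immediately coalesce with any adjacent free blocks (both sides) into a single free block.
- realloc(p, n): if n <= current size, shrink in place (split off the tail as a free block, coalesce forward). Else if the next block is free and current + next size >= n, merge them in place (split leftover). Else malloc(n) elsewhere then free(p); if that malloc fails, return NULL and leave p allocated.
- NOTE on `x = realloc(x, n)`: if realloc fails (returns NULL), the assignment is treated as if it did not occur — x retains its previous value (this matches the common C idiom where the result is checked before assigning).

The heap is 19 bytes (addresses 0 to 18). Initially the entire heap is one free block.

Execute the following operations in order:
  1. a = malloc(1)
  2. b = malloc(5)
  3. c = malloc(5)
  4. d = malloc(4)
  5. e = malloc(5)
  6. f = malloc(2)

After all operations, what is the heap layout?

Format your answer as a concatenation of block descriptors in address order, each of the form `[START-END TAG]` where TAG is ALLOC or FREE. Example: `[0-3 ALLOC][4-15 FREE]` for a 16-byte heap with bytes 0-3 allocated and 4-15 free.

Op 1: a = malloc(1) -> a = 0; heap: [0-0 ALLOC][1-18 FREE]
Op 2: b = malloc(5) -> b = 1; heap: [0-0 ALLOC][1-5 ALLOC][6-18 FREE]
Op 3: c = malloc(5) -> c = 6; heap: [0-0 ALLOC][1-5 ALLOC][6-10 ALLOC][11-18 FREE]
Op 4: d = malloc(4) -> d = 11; heap: [0-0 ALLOC][1-5 ALLOC][6-10 ALLOC][11-14 ALLOC][15-18 FREE]
Op 5: e = malloc(5) -> e = NULL; heap: [0-0 ALLOC][1-5 ALLOC][6-10 ALLOC][11-14 ALLOC][15-18 FREE]
Op 6: f = malloc(2) -> f = 15; heap: [0-0 ALLOC][1-5 ALLOC][6-10 ALLOC][11-14 ALLOC][15-16 ALLOC][17-18 FREE]

Answer: [0-0 ALLOC][1-5 ALLOC][6-10 ALLOC][11-14 ALLOC][15-16 ALLOC][17-18 FREE]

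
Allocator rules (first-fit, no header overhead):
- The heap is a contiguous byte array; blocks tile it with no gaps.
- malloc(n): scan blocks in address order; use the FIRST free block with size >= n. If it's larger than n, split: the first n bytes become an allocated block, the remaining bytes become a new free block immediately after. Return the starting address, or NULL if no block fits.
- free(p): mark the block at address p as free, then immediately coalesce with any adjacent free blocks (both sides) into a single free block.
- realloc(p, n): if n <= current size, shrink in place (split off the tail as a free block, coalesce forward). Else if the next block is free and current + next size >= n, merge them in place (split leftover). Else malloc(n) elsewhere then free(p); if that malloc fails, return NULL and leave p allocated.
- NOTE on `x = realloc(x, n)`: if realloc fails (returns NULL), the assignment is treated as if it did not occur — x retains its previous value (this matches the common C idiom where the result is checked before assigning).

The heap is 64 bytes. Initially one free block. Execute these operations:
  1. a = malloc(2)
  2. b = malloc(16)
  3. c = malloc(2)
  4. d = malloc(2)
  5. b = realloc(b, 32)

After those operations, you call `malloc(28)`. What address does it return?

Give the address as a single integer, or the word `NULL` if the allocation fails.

Answer: NULL

Derivation:
Op 1: a = malloc(2) -> a = 0; heap: [0-1 ALLOC][2-63 FREE]
Op 2: b = malloc(16) -> b = 2; heap: [0-1 ALLOC][2-17 ALLOC][18-63 FREE]
Op 3: c = malloc(2) -> c = 18; heap: [0-1 ALLOC][2-17 ALLOC][18-19 ALLOC][20-63 FREE]
Op 4: d = malloc(2) -> d = 20; heap: [0-1 ALLOC][2-17 ALLOC][18-19 ALLOC][20-21 ALLOC][22-63 FREE]
Op 5: b = realloc(b, 32) -> b = 22; heap: [0-1 ALLOC][2-17 FREE][18-19 ALLOC][20-21 ALLOC][22-53 ALLOC][54-63 FREE]
malloc(28): first-fit scan over [0-1 ALLOC][2-17 FREE][18-19 ALLOC][20-21 ALLOC][22-53 ALLOC][54-63 FREE] -> NULL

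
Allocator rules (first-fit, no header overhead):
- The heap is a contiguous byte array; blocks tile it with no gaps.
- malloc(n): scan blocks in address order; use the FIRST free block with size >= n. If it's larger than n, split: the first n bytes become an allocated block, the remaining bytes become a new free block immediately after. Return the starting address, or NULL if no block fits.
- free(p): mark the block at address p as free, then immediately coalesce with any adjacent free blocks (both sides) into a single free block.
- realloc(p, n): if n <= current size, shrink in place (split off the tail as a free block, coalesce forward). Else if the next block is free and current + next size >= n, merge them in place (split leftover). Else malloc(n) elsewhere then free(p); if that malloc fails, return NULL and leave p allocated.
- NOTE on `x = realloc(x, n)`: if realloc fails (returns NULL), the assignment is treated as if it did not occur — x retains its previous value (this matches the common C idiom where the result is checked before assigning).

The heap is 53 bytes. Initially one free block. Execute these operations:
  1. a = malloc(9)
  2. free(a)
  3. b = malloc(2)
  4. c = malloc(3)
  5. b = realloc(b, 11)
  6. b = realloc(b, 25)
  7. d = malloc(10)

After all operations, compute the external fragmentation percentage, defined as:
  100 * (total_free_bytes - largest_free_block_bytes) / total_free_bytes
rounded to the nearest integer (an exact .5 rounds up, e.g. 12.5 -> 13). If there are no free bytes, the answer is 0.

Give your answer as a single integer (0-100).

Op 1: a = malloc(9) -> a = 0; heap: [0-8 ALLOC][9-52 FREE]
Op 2: free(a) -> (freed a); heap: [0-52 FREE]
Op 3: b = malloc(2) -> b = 0; heap: [0-1 ALLOC][2-52 FREE]
Op 4: c = malloc(3) -> c = 2; heap: [0-1 ALLOC][2-4 ALLOC][5-52 FREE]
Op 5: b = realloc(b, 11) -> b = 5; heap: [0-1 FREE][2-4 ALLOC][5-15 ALLOC][16-52 FREE]
Op 6: b = realloc(b, 25) -> b = 5; heap: [0-1 FREE][2-4 ALLOC][5-29 ALLOC][30-52 FREE]
Op 7: d = malloc(10) -> d = 30; heap: [0-1 FREE][2-4 ALLOC][5-29 ALLOC][30-39 ALLOC][40-52 FREE]
Free blocks: [2 13] total_free=15 largest=13 -> 100*(15-13)/15 = 200/15 ≈ 13.333 -> rounds to 13

Answer: 13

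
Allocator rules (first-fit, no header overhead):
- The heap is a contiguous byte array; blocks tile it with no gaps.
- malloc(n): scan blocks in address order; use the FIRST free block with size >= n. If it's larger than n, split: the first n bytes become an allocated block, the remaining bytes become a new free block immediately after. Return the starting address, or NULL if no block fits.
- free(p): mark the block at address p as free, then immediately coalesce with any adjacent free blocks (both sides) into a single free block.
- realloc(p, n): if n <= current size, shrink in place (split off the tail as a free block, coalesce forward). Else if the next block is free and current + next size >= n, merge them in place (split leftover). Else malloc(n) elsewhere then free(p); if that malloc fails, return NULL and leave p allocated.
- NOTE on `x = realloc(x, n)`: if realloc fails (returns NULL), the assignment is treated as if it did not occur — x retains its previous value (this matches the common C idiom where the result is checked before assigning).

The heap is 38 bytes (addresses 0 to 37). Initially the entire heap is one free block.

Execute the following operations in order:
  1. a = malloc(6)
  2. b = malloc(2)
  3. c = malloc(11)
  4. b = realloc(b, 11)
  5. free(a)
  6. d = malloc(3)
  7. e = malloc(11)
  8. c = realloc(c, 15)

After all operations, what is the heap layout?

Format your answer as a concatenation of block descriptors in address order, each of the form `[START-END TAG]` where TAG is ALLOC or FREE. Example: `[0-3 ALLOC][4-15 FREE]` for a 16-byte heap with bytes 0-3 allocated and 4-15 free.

Op 1: a = malloc(6) -> a = 0; heap: [0-5 ALLOC][6-37 FREE]
Op 2: b = malloc(2) -> b = 6; heap: [0-5 ALLOC][6-7 ALLOC][8-37 FREE]
Op 3: c = malloc(11) -> c = 8; heap: [0-5 ALLOC][6-7 ALLOC][8-18 ALLOC][19-37 FREE]
Op 4: b = realloc(b, 11) -> b = 19; heap: [0-5 ALLOC][6-7 FREE][8-18 ALLOC][19-29 ALLOC][30-37 FREE]
Op 5: free(a) -> (freed a); heap: [0-7 FREE][8-18 ALLOC][19-29 ALLOC][30-37 FREE]
Op 6: d = malloc(3) -> d = 0; heap: [0-2 ALLOC][3-7 FREE][8-18 ALLOC][19-29 ALLOC][30-37 FREE]
Op 7: e = malloc(11) -> e = NULL; heap: [0-2 ALLOC][3-7 FREE][8-18 ALLOC][19-29 ALLOC][30-37 FREE]
Op 8: c = realloc(c, 15) -> NULL (c unchanged); heap: [0-2 ALLOC][3-7 FREE][8-18 ALLOC][19-29 ALLOC][30-37 FREE]

Answer: [0-2 ALLOC][3-7 FREE][8-18 ALLOC][19-29 ALLOC][30-37 FREE]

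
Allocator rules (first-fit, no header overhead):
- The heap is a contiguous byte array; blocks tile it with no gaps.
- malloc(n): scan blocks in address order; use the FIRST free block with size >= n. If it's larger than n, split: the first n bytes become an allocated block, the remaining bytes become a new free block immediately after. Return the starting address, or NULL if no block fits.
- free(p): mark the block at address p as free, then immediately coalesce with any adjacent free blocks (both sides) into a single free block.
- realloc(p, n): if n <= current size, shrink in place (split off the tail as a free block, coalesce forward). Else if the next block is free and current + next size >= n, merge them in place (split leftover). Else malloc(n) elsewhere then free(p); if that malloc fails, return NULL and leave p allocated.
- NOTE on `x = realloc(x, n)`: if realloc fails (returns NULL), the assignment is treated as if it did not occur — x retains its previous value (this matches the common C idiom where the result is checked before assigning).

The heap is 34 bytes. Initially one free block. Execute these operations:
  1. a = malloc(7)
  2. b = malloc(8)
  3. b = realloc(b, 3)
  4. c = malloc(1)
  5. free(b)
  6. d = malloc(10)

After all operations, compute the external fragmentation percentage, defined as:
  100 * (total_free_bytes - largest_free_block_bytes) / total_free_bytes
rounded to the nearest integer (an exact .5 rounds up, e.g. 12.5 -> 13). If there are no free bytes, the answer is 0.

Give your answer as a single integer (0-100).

Op 1: a = malloc(7) -> a = 0; heap: [0-6 ALLOC][7-33 FREE]
Op 2: b = malloc(8) -> b = 7; heap: [0-6 ALLOC][7-14 ALLOC][15-33 FREE]
Op 3: b = realloc(b, 3) -> b = 7; heap: [0-6 ALLOC][7-9 ALLOC][10-33 FREE]
Op 4: c = malloc(1) -> c = 10; heap: [0-6 ALLOC][7-9 ALLOC][10-10 ALLOC][11-33 FREE]
Op 5: free(b) -> (freed b); heap: [0-6 ALLOC][7-9 FREE][10-10 ALLOC][11-33 FREE]
Op 6: d = malloc(10) -> d = 11; heap: [0-6 ALLOC][7-9 FREE][10-10 ALLOC][11-20 ALLOC][21-33 FREE]
Free blocks: [3 13] total_free=16 largest=13 -> 100*(16-13)/16 = 300/16 = 18.75 -> rounds to 19

Answer: 19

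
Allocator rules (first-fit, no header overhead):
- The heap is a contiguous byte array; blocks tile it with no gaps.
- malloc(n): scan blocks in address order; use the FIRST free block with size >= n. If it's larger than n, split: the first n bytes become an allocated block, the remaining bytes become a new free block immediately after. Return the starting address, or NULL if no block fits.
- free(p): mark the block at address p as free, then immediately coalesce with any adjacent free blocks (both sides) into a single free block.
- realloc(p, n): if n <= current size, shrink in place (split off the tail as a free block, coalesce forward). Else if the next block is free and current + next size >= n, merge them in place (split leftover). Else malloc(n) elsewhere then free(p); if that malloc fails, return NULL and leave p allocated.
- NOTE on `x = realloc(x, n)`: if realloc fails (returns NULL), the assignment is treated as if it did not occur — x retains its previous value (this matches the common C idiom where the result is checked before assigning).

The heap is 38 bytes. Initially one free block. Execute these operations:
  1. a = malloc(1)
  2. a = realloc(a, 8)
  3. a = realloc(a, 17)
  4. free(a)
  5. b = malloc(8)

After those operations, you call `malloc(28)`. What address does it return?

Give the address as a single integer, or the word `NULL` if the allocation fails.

Op 1: a = malloc(1) -> a = 0; heap: [0-0 ALLOC][1-37 FREE]
Op 2: a = realloc(a, 8) -> a = 0; heap: [0-7 ALLOC][8-37 FREE]
Op 3: a = realloc(a, 17) -> a = 0; heap: [0-16 ALLOC][17-37 FREE]
Op 4: free(a) -> (freed a); heap: [0-37 FREE]
Op 5: b = malloc(8) -> b = 0; heap: [0-7 ALLOC][8-37 FREE]
malloc(28): first-fit scan over [0-7 ALLOC][8-37 FREE] -> 8

Answer: 8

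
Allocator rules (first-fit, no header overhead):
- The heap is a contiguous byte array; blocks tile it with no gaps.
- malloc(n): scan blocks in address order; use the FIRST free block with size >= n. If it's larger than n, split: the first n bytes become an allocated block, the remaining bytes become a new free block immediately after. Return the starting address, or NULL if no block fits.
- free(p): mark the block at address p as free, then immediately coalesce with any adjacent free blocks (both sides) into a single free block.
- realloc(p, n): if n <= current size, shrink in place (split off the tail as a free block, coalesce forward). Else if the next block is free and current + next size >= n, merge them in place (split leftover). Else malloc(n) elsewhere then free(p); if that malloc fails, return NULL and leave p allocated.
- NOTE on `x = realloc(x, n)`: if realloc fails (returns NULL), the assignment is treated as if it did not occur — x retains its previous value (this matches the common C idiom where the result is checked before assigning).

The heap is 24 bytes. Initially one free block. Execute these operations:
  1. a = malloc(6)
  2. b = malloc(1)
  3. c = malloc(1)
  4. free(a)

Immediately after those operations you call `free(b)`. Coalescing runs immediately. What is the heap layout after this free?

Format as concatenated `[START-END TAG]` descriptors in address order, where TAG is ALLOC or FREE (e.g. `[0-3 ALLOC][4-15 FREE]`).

Answer: [0-6 FREE][7-7 ALLOC][8-23 FREE]

Derivation:
Op 1: a = malloc(6) -> a = 0; heap: [0-5 ALLOC][6-23 FREE]
Op 2: b = malloc(1) -> b = 6; heap: [0-5 ALLOC][6-6 ALLOC][7-23 FREE]
Op 3: c = malloc(1) -> c = 7; heap: [0-5 ALLOC][6-6 ALLOC][7-7 ALLOC][8-23 FREE]
Op 4: free(a) -> (freed a); heap: [0-5 FREE][6-6 ALLOC][7-7 ALLOC][8-23 FREE]
free(b): b = 6 -> block [6-6 ALLOC]; mark free, coalesce with adjacent free neighbors -> [0-6 FREE][7-7 ALLOC][8-23 FREE]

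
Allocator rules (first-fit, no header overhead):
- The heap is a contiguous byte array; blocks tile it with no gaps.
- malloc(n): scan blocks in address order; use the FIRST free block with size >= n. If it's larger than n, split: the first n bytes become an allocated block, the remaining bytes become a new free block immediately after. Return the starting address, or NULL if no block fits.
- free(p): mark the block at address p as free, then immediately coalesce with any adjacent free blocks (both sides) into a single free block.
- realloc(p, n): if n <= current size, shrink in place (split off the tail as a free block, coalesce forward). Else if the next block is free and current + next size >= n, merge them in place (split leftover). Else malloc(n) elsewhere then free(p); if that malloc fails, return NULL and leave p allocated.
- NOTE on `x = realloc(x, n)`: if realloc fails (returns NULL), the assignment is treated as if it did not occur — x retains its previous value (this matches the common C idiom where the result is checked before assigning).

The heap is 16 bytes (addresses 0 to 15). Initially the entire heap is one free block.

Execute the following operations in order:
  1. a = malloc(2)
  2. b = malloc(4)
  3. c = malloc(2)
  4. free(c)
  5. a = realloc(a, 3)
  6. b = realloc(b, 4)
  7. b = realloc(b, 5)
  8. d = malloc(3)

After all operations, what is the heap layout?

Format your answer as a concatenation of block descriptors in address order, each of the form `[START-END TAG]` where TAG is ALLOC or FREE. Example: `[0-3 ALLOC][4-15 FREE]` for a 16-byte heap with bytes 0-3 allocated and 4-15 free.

Op 1: a = malloc(2) -> a = 0; heap: [0-1 ALLOC][2-15 FREE]
Op 2: b = malloc(4) -> b = 2; heap: [0-1 ALLOC][2-5 ALLOC][6-15 FREE]
Op 3: c = malloc(2) -> c = 6; heap: [0-1 ALLOC][2-5 ALLOC][6-7 ALLOC][8-15 FREE]
Op 4: free(c) -> (freed c); heap: [0-1 ALLOC][2-5 ALLOC][6-15 FREE]
Op 5: a = realloc(a, 3) -> a = 6; heap: [0-1 FREE][2-5 ALLOC][6-8 ALLOC][9-15 FREE]
Op 6: b = realloc(b, 4) -> b = 2; heap: [0-1 FREE][2-5 ALLOC][6-8 ALLOC][9-15 FREE]
Op 7: b = realloc(b, 5) -> b = 9; heap: [0-5 FREE][6-8 ALLOC][9-13 ALLOC][14-15 FREE]
Op 8: d = malloc(3) -> d = 0; heap: [0-2 ALLOC][3-5 FREE][6-8 ALLOC][9-13 ALLOC][14-15 FREE]

Answer: [0-2 ALLOC][3-5 FREE][6-8 ALLOC][9-13 ALLOC][14-15 FREE]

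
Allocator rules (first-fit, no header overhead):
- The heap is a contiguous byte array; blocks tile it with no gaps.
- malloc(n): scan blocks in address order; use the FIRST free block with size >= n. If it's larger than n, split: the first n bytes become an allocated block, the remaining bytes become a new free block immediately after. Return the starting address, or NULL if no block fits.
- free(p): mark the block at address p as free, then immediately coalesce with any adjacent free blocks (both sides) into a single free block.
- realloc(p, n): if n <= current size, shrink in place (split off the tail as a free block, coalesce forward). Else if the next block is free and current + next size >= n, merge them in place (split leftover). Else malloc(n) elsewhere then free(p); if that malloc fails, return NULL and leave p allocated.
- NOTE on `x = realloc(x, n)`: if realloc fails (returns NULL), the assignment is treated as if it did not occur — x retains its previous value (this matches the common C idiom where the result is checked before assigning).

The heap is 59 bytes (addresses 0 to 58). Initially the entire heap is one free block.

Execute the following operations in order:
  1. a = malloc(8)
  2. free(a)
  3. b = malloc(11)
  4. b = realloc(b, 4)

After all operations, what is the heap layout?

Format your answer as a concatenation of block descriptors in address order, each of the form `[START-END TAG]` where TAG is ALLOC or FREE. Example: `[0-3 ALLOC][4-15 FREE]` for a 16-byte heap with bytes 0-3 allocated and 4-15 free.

Op 1: a = malloc(8) -> a = 0; heap: [0-7 ALLOC][8-58 FREE]
Op 2: free(a) -> (freed a); heap: [0-58 FREE]
Op 3: b = malloc(11) -> b = 0; heap: [0-10 ALLOC][11-58 FREE]
Op 4: b = realloc(b, 4) -> b = 0; heap: [0-3 ALLOC][4-58 FREE]

Answer: [0-3 ALLOC][4-58 FREE]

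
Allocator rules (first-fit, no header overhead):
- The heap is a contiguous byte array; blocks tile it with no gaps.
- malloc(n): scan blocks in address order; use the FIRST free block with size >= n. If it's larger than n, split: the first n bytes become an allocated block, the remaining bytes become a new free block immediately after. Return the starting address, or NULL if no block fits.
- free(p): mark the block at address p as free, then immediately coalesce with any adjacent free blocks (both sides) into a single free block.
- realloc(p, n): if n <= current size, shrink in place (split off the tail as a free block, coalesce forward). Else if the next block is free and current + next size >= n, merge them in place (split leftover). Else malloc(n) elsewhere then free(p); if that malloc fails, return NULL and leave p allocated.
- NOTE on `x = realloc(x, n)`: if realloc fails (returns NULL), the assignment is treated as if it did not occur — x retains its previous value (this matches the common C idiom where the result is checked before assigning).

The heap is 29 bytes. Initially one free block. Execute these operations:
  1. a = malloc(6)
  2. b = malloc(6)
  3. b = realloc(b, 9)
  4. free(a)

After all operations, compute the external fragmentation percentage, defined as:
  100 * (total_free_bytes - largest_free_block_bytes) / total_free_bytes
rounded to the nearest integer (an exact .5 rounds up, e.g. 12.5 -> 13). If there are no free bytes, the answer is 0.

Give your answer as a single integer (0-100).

Answer: 30

Derivation:
Op 1: a = malloc(6) -> a = 0; heap: [0-5 ALLOC][6-28 FREE]
Op 2: b = malloc(6) -> b = 6; heap: [0-5 ALLOC][6-11 ALLOC][12-28 FREE]
Op 3: b = realloc(b, 9) -> b = 6; heap: [0-5 ALLOC][6-14 ALLOC][15-28 FREE]
Op 4: free(a) -> (freed a); heap: [0-5 FREE][6-14 ALLOC][15-28 FREE]
Free blocks: [6 14] total_free=20 largest=14 -> 100*(20-14)/20 = 600/20 = 30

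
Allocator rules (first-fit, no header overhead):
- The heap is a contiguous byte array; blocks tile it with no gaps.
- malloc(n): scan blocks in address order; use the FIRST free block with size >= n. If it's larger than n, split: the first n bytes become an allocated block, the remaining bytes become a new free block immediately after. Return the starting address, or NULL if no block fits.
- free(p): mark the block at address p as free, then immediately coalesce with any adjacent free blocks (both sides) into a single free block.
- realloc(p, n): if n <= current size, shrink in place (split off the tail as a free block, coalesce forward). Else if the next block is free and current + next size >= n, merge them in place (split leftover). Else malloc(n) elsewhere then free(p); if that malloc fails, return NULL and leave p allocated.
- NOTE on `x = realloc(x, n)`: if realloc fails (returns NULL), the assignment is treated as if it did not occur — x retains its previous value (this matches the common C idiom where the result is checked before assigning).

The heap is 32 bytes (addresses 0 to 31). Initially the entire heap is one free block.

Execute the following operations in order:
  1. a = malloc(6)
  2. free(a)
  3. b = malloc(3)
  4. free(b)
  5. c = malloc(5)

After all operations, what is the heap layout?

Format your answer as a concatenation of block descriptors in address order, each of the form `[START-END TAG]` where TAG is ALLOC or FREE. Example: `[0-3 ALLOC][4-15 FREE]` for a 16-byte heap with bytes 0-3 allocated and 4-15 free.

Answer: [0-4 ALLOC][5-31 FREE]

Derivation:
Op 1: a = malloc(6) -> a = 0; heap: [0-5 ALLOC][6-31 FREE]
Op 2: free(a) -> (freed a); heap: [0-31 FREE]
Op 3: b = malloc(3) -> b = 0; heap: [0-2 ALLOC][3-31 FREE]
Op 4: free(b) -> (freed b); heap: [0-31 FREE]
Op 5: c = malloc(5) -> c = 0; heap: [0-4 ALLOC][5-31 FREE]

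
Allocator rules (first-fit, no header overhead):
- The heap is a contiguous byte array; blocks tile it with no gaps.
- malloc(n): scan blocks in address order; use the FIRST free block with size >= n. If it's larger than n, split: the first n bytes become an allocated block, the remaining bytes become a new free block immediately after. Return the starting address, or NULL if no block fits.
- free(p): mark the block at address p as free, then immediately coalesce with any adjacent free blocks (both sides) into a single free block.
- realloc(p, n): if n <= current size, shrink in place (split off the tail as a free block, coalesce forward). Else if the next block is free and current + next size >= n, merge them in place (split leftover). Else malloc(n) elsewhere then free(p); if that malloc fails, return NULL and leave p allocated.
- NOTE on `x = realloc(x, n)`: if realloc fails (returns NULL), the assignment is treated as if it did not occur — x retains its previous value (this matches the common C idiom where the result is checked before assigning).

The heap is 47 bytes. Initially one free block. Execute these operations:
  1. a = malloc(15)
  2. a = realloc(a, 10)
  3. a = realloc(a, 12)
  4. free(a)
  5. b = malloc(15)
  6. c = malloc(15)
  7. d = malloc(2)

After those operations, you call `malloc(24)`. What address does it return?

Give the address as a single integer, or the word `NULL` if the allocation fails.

Answer: NULL

Derivation:
Op 1: a = malloc(15) -> a = 0; heap: [0-14 ALLOC][15-46 FREE]
Op 2: a = realloc(a, 10) -> a = 0; heap: [0-9 ALLOC][10-46 FREE]
Op 3: a = realloc(a, 12) -> a = 0; heap: [0-11 ALLOC][12-46 FREE]
Op 4: free(a) -> (freed a); heap: [0-46 FREE]
Op 5: b = malloc(15) -> b = 0; heap: [0-14 ALLOC][15-46 FREE]
Op 6: c = malloc(15) -> c = 15; heap: [0-14 ALLOC][15-29 ALLOC][30-46 FREE]
Op 7: d = malloc(2) -> d = 30; heap: [0-14 ALLOC][15-29 ALLOC][30-31 ALLOC][32-46 FREE]
malloc(24): first-fit scan over [0-14 ALLOC][15-29 ALLOC][30-31 ALLOC][32-46 FREE] -> NULL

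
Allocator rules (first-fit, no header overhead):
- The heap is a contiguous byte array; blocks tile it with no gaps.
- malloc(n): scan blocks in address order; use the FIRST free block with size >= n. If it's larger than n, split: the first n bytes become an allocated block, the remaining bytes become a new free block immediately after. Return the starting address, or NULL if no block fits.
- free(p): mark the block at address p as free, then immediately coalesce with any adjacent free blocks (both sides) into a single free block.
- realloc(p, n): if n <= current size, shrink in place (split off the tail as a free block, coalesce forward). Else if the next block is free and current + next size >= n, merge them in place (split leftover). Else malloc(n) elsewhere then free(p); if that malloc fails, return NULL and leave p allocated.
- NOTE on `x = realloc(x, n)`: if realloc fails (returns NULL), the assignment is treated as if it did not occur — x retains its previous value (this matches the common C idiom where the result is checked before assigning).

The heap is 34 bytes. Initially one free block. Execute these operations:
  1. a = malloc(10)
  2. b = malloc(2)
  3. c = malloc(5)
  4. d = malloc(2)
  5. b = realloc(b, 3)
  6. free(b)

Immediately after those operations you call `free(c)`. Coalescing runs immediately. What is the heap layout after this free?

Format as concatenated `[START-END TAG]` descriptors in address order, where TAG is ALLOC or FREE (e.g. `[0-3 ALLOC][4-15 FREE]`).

Answer: [0-9 ALLOC][10-16 FREE][17-18 ALLOC][19-33 FREE]

Derivation:
Op 1: a = malloc(10) -> a = 0; heap: [0-9 ALLOC][10-33 FREE]
Op 2: b = malloc(2) -> b = 10; heap: [0-9 ALLOC][10-11 ALLOC][12-33 FREE]
Op 3: c = malloc(5) -> c = 12; heap: [0-9 ALLOC][10-11 ALLOC][12-16 ALLOC][17-33 FREE]
Op 4: d = malloc(2) -> d = 17; heap: [0-9 ALLOC][10-11 ALLOC][12-16 ALLOC][17-18 ALLOC][19-33 FREE]
Op 5: b = realloc(b, 3) -> b = 19; heap: [0-9 ALLOC][10-11 FREE][12-16 ALLOC][17-18 ALLOC][19-21 ALLOC][22-33 FREE]
Op 6: free(b) -> (freed b); heap: [0-9 ALLOC][10-11 FREE][12-16 ALLOC][17-18 ALLOC][19-33 FREE]
free(c): c = 12 -> block [12-16 ALLOC]; mark free, coalesce with adjacent free neighbors -> [0-9 ALLOC][10-16 FREE][17-18 ALLOC][19-33 FREE]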